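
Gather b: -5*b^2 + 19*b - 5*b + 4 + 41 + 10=-5*b^2 + 14*b + 55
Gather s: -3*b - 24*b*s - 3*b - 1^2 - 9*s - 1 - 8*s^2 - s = -6*b - 8*s^2 + s*(-24*b - 10) - 2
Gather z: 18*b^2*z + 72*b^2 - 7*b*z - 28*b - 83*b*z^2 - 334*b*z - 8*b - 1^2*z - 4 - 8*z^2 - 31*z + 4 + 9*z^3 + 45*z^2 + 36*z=72*b^2 - 36*b + 9*z^3 + z^2*(37 - 83*b) + z*(18*b^2 - 341*b + 4)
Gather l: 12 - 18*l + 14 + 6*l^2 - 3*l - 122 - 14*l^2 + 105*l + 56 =-8*l^2 + 84*l - 40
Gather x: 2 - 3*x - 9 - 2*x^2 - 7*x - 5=-2*x^2 - 10*x - 12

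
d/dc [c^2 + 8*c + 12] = 2*c + 8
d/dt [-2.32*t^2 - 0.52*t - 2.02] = -4.64*t - 0.52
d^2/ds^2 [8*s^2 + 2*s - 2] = 16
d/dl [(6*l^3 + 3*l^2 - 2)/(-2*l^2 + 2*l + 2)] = (-3*l^4 + 6*l^3 + 21*l^2/2 + l + 1)/(l^4 - 2*l^3 - l^2 + 2*l + 1)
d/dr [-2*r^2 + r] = 1 - 4*r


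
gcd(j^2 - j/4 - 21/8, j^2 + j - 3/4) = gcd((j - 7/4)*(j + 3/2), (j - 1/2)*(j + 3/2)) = j + 3/2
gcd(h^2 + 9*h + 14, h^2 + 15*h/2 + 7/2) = h + 7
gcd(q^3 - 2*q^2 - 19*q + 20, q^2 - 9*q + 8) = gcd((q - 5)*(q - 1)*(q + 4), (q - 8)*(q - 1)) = q - 1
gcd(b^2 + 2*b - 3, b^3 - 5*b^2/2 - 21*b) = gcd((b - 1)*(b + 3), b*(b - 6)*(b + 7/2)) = 1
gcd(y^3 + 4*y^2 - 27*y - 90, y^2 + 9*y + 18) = y^2 + 9*y + 18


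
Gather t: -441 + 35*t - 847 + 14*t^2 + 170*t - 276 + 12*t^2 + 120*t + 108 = 26*t^2 + 325*t - 1456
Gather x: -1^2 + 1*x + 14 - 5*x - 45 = -4*x - 32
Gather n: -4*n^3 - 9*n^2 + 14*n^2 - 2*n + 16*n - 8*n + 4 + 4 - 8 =-4*n^3 + 5*n^2 + 6*n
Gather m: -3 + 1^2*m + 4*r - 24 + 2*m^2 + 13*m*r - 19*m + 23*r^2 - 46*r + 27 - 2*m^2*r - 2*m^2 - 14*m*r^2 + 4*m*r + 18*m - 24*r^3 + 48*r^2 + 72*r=-2*m^2*r + m*(-14*r^2 + 17*r) - 24*r^3 + 71*r^2 + 30*r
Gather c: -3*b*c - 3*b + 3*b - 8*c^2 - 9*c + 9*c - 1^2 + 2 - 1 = -3*b*c - 8*c^2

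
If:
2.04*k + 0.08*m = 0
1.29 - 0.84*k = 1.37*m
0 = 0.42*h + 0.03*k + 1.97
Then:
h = -4.69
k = -0.04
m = 0.96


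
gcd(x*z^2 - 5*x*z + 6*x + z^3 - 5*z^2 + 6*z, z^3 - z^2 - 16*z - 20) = 1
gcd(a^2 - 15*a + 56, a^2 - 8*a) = a - 8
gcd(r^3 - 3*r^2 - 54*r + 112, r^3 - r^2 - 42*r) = 1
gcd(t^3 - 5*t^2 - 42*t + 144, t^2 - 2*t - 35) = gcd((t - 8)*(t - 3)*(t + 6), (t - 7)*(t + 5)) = 1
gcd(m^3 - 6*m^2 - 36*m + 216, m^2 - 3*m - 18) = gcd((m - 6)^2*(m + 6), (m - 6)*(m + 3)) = m - 6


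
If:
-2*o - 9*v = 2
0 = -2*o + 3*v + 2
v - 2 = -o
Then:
No Solution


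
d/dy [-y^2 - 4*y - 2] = -2*y - 4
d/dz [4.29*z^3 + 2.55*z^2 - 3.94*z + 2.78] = 12.87*z^2 + 5.1*z - 3.94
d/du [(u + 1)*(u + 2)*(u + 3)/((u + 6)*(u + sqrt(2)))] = (-(u + 1)*(u + 2)*(u + 3)*(u + 6) - (u + 1)*(u + 2)*(u + 3)*(u + sqrt(2)) + (u + 6)*(u + sqrt(2))*((u + 1)*(u + 2) + (u + 1)*(u + 3) + (u + 2)*(u + 3)))/((u + 6)^2*(u + sqrt(2))^2)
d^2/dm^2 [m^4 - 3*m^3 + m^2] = 12*m^2 - 18*m + 2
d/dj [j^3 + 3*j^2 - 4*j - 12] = 3*j^2 + 6*j - 4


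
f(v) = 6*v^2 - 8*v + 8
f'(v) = 12*v - 8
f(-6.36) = 301.58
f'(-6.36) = -84.32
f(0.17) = 6.81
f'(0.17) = -5.96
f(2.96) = 36.89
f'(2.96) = 27.52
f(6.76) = 228.11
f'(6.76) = 73.12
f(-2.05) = 49.62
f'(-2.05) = -32.60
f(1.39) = 8.47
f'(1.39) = 8.68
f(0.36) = 5.90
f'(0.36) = -3.68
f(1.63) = 10.90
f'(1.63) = 11.56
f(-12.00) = 968.00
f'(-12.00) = -152.00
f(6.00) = 176.00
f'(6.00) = 64.00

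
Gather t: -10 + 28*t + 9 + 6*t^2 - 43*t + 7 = 6*t^2 - 15*t + 6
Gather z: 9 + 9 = 18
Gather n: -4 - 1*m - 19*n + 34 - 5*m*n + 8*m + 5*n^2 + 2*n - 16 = 7*m + 5*n^2 + n*(-5*m - 17) + 14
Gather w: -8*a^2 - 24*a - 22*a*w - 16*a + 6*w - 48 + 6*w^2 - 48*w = -8*a^2 - 40*a + 6*w^2 + w*(-22*a - 42) - 48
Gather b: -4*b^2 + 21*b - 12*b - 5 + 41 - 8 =-4*b^2 + 9*b + 28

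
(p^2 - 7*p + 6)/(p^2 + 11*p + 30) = (p^2 - 7*p + 6)/(p^2 + 11*p + 30)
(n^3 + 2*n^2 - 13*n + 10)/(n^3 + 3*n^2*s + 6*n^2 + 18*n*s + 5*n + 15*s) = (n^2 - 3*n + 2)/(n^2 + 3*n*s + n + 3*s)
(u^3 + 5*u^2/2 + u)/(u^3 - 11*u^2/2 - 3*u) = (u + 2)/(u - 6)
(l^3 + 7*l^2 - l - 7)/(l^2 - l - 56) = (l^2 - 1)/(l - 8)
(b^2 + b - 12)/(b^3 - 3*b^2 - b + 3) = (b + 4)/(b^2 - 1)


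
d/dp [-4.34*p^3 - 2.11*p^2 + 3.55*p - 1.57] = -13.02*p^2 - 4.22*p + 3.55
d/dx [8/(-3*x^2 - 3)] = 16*x/(3*(x^2 + 1)^2)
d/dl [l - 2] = 1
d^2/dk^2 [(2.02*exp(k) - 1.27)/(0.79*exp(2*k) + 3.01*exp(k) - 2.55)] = (1.260682*exp(4*k) - 7.973786*exp(3*k) + 15.355941*exp(2*k) - 6.235477*exp(k) + 3.387165)*exp(k)/(0.493039*exp(6*k) + 5.635623*exp(5*k) + 16.698072*exp(4*k) - 9.110969*exp(3*k) - 53.89884*exp(2*k) + 58.717575*exp(k) - 16.581375)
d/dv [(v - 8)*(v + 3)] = 2*v - 5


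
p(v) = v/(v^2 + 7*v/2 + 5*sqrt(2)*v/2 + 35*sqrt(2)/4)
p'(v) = v*(-2*v - 5*sqrt(2)/2 - 7/2)/(v^2 + 7*v/2 + 5*sqrt(2)*v/2 + 35*sqrt(2)/4)^2 + 1/(v^2 + 7*v/2 + 5*sqrt(2)*v/2 + 35*sqrt(2)/4) = 2*(-4*v^2 + 35*sqrt(2))/(8*v^4 + 56*v^3 + 40*sqrt(2)*v^3 + 198*v^2 + 280*sqrt(2)*v^2 + 490*sqrt(2)*v + 700*v + 1225)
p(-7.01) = -0.57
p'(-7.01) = -0.25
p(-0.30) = -0.03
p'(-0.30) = 0.11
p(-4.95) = -2.41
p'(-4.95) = -2.88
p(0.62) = 0.04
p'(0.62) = 0.04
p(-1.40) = -0.31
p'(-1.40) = 0.52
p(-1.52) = -0.38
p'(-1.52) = 0.63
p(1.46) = 0.06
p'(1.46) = 0.02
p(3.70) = 0.07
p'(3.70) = 0.00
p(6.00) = 0.07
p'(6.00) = 0.00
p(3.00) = 0.07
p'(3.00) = 0.00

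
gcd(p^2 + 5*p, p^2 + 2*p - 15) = p + 5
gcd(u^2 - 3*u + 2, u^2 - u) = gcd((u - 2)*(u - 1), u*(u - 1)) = u - 1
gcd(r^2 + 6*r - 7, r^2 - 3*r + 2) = r - 1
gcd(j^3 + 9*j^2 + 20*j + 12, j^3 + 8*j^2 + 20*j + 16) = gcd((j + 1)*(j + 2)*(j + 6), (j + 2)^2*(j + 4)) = j + 2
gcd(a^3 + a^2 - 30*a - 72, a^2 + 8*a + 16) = a + 4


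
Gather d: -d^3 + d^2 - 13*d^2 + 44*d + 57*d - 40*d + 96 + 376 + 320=-d^3 - 12*d^2 + 61*d + 792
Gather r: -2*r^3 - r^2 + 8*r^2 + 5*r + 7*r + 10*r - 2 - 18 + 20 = -2*r^3 + 7*r^2 + 22*r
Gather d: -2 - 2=-4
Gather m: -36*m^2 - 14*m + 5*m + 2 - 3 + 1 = -36*m^2 - 9*m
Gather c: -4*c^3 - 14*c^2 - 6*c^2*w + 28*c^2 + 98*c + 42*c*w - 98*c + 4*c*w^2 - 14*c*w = -4*c^3 + c^2*(14 - 6*w) + c*(4*w^2 + 28*w)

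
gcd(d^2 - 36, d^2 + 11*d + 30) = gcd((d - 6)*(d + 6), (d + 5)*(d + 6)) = d + 6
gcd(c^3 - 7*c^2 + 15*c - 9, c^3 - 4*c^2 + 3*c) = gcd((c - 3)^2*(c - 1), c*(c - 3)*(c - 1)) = c^2 - 4*c + 3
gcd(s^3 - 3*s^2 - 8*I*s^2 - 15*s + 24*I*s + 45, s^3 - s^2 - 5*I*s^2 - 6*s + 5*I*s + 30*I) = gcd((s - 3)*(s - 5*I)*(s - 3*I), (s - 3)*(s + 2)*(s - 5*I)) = s^2 + s*(-3 - 5*I) + 15*I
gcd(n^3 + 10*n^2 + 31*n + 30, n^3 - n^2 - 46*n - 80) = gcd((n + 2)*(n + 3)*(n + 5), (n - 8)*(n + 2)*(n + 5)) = n^2 + 7*n + 10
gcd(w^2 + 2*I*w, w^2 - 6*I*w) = w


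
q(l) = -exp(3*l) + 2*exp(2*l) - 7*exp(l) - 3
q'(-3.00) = -0.34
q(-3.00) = -3.34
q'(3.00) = -22836.14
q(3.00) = -7439.83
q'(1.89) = -741.18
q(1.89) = -251.74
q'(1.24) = -100.22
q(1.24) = -44.57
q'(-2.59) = -0.50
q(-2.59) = -3.51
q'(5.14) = -14810575.81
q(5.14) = -4918229.03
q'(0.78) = -27.38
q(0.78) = -19.13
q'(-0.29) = -4.26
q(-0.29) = -7.54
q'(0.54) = -15.39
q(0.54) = -14.18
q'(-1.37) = -1.57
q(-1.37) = -4.67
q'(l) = -3*exp(3*l) + 4*exp(2*l) - 7*exp(l) = (-3*exp(2*l) + 4*exp(l) - 7)*exp(l)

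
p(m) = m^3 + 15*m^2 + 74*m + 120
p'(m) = 3*m^2 + 30*m + 74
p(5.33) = 1091.97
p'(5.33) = 319.13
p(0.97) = 206.81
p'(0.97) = 105.92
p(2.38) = 394.57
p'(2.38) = 162.39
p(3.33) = 569.68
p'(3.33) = 207.17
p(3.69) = 647.54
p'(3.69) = 225.55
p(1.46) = 263.13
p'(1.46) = 124.19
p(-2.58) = 11.75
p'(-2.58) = 16.57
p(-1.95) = 25.32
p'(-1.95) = 26.91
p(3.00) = 504.00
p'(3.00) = 191.00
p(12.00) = 4896.00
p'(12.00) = 866.00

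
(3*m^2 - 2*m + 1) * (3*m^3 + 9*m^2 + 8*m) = 9*m^5 + 21*m^4 + 9*m^3 - 7*m^2 + 8*m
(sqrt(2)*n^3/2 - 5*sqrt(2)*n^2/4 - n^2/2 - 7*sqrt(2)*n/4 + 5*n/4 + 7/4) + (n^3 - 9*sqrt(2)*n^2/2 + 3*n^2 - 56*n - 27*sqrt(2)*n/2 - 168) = sqrt(2)*n^3/2 + n^3 - 23*sqrt(2)*n^2/4 + 5*n^2/2 - 219*n/4 - 61*sqrt(2)*n/4 - 665/4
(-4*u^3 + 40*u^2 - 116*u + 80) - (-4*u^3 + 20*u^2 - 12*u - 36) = 20*u^2 - 104*u + 116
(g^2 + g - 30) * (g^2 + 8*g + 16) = g^4 + 9*g^3 - 6*g^2 - 224*g - 480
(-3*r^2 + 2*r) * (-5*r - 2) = 15*r^3 - 4*r^2 - 4*r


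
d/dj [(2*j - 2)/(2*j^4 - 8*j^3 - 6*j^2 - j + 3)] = 2*(2*j^4 - 8*j^3 - 6*j^2 - j + (j - 1)*(-8*j^3 + 24*j^2 + 12*j + 1) + 3)/(-2*j^4 + 8*j^3 + 6*j^2 + j - 3)^2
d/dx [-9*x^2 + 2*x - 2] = 2 - 18*x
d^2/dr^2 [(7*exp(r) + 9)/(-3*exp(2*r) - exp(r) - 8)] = (-63*exp(4*r) - 303*exp(3*r) + 927*exp(2*r) + 911*exp(r) - 376)*exp(r)/(27*exp(6*r) + 27*exp(5*r) + 225*exp(4*r) + 145*exp(3*r) + 600*exp(2*r) + 192*exp(r) + 512)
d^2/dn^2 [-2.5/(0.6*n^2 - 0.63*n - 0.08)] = (-1.8*n^2 + 1.89*n + 2.5*(1.2*n - 0.63)*(2.4*n - 1.26) + 0.24)/(-0.6*n^2 + 0.63*n + 0.08)^3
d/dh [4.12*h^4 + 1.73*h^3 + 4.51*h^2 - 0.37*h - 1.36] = 16.48*h^3 + 5.19*h^2 + 9.02*h - 0.37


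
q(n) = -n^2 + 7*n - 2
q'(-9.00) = 25.00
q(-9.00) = -146.00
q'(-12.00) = 31.00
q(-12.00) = -230.00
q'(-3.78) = 14.56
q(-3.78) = -42.75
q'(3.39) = 0.22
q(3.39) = 10.24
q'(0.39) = 6.22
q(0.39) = 0.58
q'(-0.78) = 8.56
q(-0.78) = -8.07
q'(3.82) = -0.64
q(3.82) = 10.15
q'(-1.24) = 9.48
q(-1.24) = -12.22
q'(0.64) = 5.72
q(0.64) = 2.07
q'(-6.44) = 19.88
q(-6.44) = -88.55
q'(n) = 7 - 2*n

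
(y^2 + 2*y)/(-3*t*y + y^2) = (y + 2)/(-3*t + y)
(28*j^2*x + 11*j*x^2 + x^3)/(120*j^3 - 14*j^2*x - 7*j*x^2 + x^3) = x*(7*j + x)/(30*j^2 - 11*j*x + x^2)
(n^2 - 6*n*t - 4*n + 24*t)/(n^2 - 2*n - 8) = (n - 6*t)/(n + 2)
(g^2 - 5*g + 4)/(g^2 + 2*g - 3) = (g - 4)/(g + 3)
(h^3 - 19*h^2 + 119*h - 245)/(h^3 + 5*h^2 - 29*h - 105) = (h^2 - 14*h + 49)/(h^2 + 10*h + 21)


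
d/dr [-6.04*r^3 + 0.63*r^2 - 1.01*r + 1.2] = -18.12*r^2 + 1.26*r - 1.01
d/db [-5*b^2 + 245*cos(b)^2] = -10*b - 245*sin(2*b)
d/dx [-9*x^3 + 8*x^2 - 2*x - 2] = -27*x^2 + 16*x - 2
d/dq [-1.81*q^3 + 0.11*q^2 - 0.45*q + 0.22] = -5.43*q^2 + 0.22*q - 0.45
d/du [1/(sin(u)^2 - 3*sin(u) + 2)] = (3 - 2*sin(u))*cos(u)/(sin(u)^2 - 3*sin(u) + 2)^2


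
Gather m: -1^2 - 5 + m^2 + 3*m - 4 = m^2 + 3*m - 10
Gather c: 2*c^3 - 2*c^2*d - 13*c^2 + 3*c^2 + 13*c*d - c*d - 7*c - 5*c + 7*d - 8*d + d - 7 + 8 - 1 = 2*c^3 + c^2*(-2*d - 10) + c*(12*d - 12)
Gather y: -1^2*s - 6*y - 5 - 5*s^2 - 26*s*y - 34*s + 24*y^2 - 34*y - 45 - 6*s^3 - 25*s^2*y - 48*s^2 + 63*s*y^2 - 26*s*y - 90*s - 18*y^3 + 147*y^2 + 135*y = -6*s^3 - 53*s^2 - 125*s - 18*y^3 + y^2*(63*s + 171) + y*(-25*s^2 - 52*s + 95) - 50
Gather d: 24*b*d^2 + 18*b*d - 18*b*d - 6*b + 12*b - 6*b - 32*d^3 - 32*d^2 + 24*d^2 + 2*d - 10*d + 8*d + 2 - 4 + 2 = -32*d^3 + d^2*(24*b - 8)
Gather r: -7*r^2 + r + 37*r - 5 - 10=-7*r^2 + 38*r - 15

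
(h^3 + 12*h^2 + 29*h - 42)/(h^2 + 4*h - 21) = (h^2 + 5*h - 6)/(h - 3)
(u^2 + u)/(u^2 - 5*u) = (u + 1)/(u - 5)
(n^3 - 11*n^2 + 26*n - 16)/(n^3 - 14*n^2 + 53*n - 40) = (n - 2)/(n - 5)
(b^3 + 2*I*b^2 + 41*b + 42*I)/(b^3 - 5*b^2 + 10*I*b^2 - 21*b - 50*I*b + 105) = (b^2 - 5*I*b + 6)/(b^2 + b*(-5 + 3*I) - 15*I)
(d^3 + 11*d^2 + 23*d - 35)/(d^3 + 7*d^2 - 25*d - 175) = (d - 1)/(d - 5)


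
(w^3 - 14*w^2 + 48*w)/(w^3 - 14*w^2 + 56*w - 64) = w*(w - 6)/(w^2 - 6*w + 8)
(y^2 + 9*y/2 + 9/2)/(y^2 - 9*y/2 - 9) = (y + 3)/(y - 6)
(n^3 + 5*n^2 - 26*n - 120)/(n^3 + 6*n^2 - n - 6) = (n^2 - n - 20)/(n^2 - 1)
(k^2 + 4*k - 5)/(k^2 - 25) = (k - 1)/(k - 5)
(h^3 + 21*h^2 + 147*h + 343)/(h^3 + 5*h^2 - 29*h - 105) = (h^2 + 14*h + 49)/(h^2 - 2*h - 15)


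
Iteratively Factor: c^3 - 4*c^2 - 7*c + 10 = (c - 1)*(c^2 - 3*c - 10) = (c - 5)*(c - 1)*(c + 2)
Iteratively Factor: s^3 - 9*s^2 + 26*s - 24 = (s - 2)*(s^2 - 7*s + 12) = (s - 4)*(s - 2)*(s - 3)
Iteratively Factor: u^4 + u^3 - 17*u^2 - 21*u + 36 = (u - 4)*(u^3 + 5*u^2 + 3*u - 9) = (u - 4)*(u + 3)*(u^2 + 2*u - 3) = (u - 4)*(u - 1)*(u + 3)*(u + 3)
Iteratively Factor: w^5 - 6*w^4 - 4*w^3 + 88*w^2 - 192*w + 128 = (w - 2)*(w^4 - 4*w^3 - 12*w^2 + 64*w - 64) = (w - 2)^2*(w^3 - 2*w^2 - 16*w + 32) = (w - 2)^3*(w^2 - 16) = (w - 4)*(w - 2)^3*(w + 4)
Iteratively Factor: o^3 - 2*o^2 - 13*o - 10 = (o - 5)*(o^2 + 3*o + 2) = (o - 5)*(o + 1)*(o + 2)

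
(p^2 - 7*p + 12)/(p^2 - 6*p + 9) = (p - 4)/(p - 3)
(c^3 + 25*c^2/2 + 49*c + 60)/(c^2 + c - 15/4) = 2*(c^2 + 10*c + 24)/(2*c - 3)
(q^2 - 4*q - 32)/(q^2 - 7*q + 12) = (q^2 - 4*q - 32)/(q^2 - 7*q + 12)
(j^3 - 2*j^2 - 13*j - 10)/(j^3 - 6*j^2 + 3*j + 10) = (j + 2)/(j - 2)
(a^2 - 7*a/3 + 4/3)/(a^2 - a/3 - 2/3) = (3*a - 4)/(3*a + 2)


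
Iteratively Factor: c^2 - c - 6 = (c - 3)*(c + 2)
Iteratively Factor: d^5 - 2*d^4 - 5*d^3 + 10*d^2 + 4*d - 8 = (d - 2)*(d^4 - 5*d^2 + 4) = (d - 2)^2*(d^3 + 2*d^2 - d - 2) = (d - 2)^2*(d + 2)*(d^2 - 1) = (d - 2)^2*(d - 1)*(d + 2)*(d + 1)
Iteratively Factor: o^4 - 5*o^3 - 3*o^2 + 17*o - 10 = (o - 1)*(o^3 - 4*o^2 - 7*o + 10) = (o - 1)^2*(o^2 - 3*o - 10) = (o - 5)*(o - 1)^2*(o + 2)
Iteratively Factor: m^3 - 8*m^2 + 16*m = (m - 4)*(m^2 - 4*m) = m*(m - 4)*(m - 4)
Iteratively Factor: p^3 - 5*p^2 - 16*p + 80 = (p + 4)*(p^2 - 9*p + 20) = (p - 4)*(p + 4)*(p - 5)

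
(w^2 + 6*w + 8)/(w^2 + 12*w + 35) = (w^2 + 6*w + 8)/(w^2 + 12*w + 35)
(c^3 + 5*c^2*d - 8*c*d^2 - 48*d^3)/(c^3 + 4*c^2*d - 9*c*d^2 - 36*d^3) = (c + 4*d)/(c + 3*d)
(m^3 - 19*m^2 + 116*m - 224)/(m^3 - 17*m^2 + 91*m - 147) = (m^2 - 12*m + 32)/(m^2 - 10*m + 21)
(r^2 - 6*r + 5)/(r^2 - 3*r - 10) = (r - 1)/(r + 2)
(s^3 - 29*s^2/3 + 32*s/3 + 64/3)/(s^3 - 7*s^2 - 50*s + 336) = (s^2 - 5*s/3 - 8/3)/(s^2 + s - 42)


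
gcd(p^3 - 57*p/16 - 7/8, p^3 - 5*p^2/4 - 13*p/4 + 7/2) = p^2 - p/4 - 7/2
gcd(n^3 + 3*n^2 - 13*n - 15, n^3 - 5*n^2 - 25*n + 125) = n + 5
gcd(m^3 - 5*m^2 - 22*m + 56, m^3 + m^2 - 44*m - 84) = m - 7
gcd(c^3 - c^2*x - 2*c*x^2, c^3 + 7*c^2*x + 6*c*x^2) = c^2 + c*x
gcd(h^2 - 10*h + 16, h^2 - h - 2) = h - 2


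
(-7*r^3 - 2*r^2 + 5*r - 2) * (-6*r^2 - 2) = 42*r^5 + 12*r^4 - 16*r^3 + 16*r^2 - 10*r + 4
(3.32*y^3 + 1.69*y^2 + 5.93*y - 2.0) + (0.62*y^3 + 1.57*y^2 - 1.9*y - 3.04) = 3.94*y^3 + 3.26*y^2 + 4.03*y - 5.04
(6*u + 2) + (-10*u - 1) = 1 - 4*u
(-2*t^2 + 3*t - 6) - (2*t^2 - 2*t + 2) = -4*t^2 + 5*t - 8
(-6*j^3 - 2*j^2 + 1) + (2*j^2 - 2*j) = -6*j^3 - 2*j + 1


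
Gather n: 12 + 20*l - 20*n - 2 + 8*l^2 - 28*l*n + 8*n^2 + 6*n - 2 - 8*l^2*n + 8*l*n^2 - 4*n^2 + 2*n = 8*l^2 + 20*l + n^2*(8*l + 4) + n*(-8*l^2 - 28*l - 12) + 8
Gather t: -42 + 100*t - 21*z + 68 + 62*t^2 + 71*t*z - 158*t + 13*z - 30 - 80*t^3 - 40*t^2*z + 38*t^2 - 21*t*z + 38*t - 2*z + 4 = -80*t^3 + t^2*(100 - 40*z) + t*(50*z - 20) - 10*z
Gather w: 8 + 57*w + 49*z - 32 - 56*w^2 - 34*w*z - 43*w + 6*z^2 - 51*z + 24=-56*w^2 + w*(14 - 34*z) + 6*z^2 - 2*z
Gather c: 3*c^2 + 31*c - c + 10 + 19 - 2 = 3*c^2 + 30*c + 27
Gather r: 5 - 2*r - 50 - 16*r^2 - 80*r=-16*r^2 - 82*r - 45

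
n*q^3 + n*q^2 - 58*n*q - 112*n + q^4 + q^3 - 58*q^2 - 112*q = (n + q)*(q - 8)*(q + 2)*(q + 7)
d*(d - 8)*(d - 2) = d^3 - 10*d^2 + 16*d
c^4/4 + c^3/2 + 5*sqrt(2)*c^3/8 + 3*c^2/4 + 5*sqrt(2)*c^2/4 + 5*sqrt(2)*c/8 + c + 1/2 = (c/2 + 1/2)*(c/2 + sqrt(2))*(c + 1)*(c + sqrt(2)/2)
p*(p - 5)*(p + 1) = p^3 - 4*p^2 - 5*p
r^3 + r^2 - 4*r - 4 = (r - 2)*(r + 1)*(r + 2)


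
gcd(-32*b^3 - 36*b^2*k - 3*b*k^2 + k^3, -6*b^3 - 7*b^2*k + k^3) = b + k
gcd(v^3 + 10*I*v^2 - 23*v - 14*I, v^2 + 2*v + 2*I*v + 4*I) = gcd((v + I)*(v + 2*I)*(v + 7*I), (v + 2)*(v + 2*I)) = v + 2*I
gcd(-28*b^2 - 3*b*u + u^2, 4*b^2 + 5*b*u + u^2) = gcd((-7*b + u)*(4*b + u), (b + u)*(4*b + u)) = 4*b + u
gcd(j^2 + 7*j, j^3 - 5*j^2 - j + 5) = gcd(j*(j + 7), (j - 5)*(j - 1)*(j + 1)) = 1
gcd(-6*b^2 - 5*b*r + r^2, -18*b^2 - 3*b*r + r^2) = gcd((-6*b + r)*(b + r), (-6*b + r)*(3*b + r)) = -6*b + r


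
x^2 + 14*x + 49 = (x + 7)^2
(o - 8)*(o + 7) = o^2 - o - 56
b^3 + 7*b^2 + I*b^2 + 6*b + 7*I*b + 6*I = (b + 1)*(b + 6)*(b + I)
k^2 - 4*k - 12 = (k - 6)*(k + 2)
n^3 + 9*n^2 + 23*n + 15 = (n + 1)*(n + 3)*(n + 5)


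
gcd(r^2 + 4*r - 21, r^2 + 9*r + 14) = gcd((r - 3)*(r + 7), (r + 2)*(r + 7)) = r + 7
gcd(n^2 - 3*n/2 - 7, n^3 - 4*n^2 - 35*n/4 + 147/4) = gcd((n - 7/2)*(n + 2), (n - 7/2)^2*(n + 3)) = n - 7/2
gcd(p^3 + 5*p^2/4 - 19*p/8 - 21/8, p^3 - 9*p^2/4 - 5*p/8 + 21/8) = p^2 - p/2 - 3/2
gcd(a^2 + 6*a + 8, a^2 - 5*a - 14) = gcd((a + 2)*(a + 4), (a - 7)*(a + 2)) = a + 2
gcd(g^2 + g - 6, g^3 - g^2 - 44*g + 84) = g - 2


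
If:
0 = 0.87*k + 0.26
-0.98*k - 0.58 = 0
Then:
No Solution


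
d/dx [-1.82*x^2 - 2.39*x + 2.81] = -3.64*x - 2.39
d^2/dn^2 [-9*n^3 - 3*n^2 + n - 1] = -54*n - 6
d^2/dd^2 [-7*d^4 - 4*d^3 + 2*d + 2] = 12*d*(-7*d - 2)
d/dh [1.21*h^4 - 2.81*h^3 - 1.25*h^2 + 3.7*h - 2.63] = 4.84*h^3 - 8.43*h^2 - 2.5*h + 3.7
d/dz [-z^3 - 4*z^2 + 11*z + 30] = -3*z^2 - 8*z + 11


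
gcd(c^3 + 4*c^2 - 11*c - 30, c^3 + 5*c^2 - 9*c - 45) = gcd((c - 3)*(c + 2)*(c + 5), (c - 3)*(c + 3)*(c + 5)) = c^2 + 2*c - 15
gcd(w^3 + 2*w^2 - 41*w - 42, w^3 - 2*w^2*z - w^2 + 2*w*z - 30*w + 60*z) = w - 6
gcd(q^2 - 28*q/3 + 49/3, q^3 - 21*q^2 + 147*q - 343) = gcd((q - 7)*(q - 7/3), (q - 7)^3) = q - 7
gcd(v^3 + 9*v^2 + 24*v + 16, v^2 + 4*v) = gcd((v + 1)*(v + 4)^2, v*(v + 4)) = v + 4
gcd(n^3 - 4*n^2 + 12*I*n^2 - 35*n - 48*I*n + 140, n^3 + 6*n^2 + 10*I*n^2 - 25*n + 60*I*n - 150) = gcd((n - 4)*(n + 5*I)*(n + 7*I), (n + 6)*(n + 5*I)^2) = n + 5*I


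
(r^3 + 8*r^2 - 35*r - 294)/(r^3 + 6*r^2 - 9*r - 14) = (r^2 + r - 42)/(r^2 - r - 2)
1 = 1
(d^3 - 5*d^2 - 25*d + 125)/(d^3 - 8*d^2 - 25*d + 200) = (d - 5)/(d - 8)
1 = 1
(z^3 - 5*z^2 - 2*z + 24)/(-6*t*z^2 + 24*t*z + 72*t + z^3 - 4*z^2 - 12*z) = (z^2 - 7*z + 12)/(-6*t*z + 36*t + z^2 - 6*z)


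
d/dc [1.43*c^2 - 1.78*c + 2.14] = 2.86*c - 1.78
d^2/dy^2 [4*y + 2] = 0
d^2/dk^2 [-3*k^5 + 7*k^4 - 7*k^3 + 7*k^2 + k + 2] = -60*k^3 + 84*k^2 - 42*k + 14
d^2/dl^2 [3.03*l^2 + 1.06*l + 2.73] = 6.06000000000000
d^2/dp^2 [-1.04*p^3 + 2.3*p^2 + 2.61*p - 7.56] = 4.6 - 6.24*p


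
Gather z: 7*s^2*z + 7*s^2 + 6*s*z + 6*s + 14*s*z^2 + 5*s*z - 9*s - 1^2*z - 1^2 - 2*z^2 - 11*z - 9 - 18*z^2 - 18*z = 7*s^2 - 3*s + z^2*(14*s - 20) + z*(7*s^2 + 11*s - 30) - 10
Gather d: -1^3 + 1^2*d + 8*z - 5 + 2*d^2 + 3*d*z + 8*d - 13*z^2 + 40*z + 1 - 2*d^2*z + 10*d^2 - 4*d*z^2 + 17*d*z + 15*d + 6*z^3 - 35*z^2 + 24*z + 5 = d^2*(12 - 2*z) + d*(-4*z^2 + 20*z + 24) + 6*z^3 - 48*z^2 + 72*z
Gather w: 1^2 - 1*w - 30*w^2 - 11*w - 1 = -30*w^2 - 12*w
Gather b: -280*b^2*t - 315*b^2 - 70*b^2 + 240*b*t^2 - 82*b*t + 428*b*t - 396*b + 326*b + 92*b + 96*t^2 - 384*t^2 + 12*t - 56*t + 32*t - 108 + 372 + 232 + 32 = b^2*(-280*t - 385) + b*(240*t^2 + 346*t + 22) - 288*t^2 - 12*t + 528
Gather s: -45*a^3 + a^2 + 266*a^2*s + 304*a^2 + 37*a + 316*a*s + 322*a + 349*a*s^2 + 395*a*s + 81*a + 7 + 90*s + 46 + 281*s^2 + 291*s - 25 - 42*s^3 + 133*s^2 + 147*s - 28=-45*a^3 + 305*a^2 + 440*a - 42*s^3 + s^2*(349*a + 414) + s*(266*a^2 + 711*a + 528)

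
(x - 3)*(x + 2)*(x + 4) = x^3 + 3*x^2 - 10*x - 24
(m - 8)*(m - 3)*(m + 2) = m^3 - 9*m^2 + 2*m + 48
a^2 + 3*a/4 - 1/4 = (a - 1/4)*(a + 1)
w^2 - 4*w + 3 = (w - 3)*(w - 1)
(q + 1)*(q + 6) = q^2 + 7*q + 6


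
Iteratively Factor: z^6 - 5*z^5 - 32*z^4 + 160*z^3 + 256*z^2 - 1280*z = (z - 4)*(z^5 - z^4 - 36*z^3 + 16*z^2 + 320*z) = (z - 5)*(z - 4)*(z^4 + 4*z^3 - 16*z^2 - 64*z) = (z - 5)*(z - 4)*(z + 4)*(z^3 - 16*z) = (z - 5)*(z - 4)^2*(z + 4)*(z^2 + 4*z) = z*(z - 5)*(z - 4)^2*(z + 4)*(z + 4)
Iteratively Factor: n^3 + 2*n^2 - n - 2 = (n + 2)*(n^2 - 1) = (n + 1)*(n + 2)*(n - 1)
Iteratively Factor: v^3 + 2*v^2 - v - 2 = (v + 2)*(v^2 - 1) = (v + 1)*(v + 2)*(v - 1)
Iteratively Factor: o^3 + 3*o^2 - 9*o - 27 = (o + 3)*(o^2 - 9) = (o + 3)^2*(o - 3)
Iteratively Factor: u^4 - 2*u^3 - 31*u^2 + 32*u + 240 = (u + 4)*(u^3 - 6*u^2 - 7*u + 60) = (u + 3)*(u + 4)*(u^2 - 9*u + 20) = (u - 4)*(u + 3)*(u + 4)*(u - 5)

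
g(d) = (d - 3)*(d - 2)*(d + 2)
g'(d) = (d - 3)*(d - 2) + (d - 3)*(d + 2) + (d - 2)*(d + 2)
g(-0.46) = 13.11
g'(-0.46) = -0.61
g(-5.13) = -181.44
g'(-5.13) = 105.73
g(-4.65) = -134.81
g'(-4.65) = 88.77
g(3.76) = 7.70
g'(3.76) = 15.85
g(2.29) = -0.88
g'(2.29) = -2.01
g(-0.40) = 13.06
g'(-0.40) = -1.12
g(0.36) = 10.22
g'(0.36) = -5.77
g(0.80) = 7.39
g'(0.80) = -6.88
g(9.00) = 462.00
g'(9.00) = 185.00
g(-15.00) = -3978.00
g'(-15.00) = 761.00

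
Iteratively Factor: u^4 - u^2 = (u - 1)*(u^3 + u^2) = u*(u - 1)*(u^2 + u) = u*(u - 1)*(u + 1)*(u)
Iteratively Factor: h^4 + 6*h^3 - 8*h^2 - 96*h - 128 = (h - 4)*(h^3 + 10*h^2 + 32*h + 32) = (h - 4)*(h + 4)*(h^2 + 6*h + 8) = (h - 4)*(h + 2)*(h + 4)*(h + 4)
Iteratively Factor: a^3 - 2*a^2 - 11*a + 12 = (a + 3)*(a^2 - 5*a + 4) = (a - 4)*(a + 3)*(a - 1)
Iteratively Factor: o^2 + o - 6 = (o - 2)*(o + 3)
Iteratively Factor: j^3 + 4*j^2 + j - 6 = (j + 2)*(j^2 + 2*j - 3) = (j - 1)*(j + 2)*(j + 3)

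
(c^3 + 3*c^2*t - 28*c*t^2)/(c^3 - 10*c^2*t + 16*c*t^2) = (c^2 + 3*c*t - 28*t^2)/(c^2 - 10*c*t + 16*t^2)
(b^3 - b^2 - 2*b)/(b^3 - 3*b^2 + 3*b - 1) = b*(b^2 - b - 2)/(b^3 - 3*b^2 + 3*b - 1)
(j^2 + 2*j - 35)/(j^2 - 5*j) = (j + 7)/j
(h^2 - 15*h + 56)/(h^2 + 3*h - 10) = (h^2 - 15*h + 56)/(h^2 + 3*h - 10)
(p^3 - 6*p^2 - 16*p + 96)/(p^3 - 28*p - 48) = (p - 4)/(p + 2)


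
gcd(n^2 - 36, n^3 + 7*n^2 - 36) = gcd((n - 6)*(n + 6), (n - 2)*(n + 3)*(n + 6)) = n + 6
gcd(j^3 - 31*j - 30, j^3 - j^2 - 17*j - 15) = j + 1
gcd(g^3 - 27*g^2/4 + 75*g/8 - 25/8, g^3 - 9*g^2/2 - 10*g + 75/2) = g - 5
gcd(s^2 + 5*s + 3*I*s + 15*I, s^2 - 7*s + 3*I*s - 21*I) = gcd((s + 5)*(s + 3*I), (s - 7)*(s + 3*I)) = s + 3*I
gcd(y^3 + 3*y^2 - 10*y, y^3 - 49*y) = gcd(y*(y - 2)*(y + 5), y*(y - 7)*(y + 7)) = y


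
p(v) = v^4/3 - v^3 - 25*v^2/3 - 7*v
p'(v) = 4*v^3/3 - 3*v^2 - 50*v/3 - 7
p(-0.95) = 0.26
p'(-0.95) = 4.98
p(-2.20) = -6.48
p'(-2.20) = 0.95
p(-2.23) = -6.50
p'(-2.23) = 0.46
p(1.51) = -31.28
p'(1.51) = -34.42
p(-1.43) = -2.71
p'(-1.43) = 6.80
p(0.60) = -7.37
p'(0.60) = -17.79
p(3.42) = -115.81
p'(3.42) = -45.75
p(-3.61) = 20.33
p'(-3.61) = -48.66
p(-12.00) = 7524.00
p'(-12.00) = -2543.00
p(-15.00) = 18480.00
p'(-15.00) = -4932.00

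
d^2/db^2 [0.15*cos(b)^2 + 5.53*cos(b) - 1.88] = -5.53*cos(b) - 0.3*cos(2*b)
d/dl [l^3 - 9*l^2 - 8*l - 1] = 3*l^2 - 18*l - 8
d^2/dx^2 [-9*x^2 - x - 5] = -18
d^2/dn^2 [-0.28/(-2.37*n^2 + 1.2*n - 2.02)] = (-3.145464*n^2 + 1.59264*n + 0.28*(4.74*n - 1.2)*(9.48*n - 2.4) - 2.680944)/(2.37*n^2 - 1.2*n + 2.02)^3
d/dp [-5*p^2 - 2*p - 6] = -10*p - 2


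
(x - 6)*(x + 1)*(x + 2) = x^3 - 3*x^2 - 16*x - 12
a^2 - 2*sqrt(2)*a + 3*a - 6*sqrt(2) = (a + 3)*(a - 2*sqrt(2))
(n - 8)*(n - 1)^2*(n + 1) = n^4 - 9*n^3 + 7*n^2 + 9*n - 8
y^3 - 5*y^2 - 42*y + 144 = (y - 8)*(y - 3)*(y + 6)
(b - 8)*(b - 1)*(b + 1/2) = b^3 - 17*b^2/2 + 7*b/2 + 4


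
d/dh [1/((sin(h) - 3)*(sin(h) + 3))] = -sin(2*h)/((sin(h) - 3)^2*(sin(h) + 3)^2)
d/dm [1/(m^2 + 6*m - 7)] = 2*(-m - 3)/(m^2 + 6*m - 7)^2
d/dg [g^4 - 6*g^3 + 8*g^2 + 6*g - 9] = 4*g^3 - 18*g^2 + 16*g + 6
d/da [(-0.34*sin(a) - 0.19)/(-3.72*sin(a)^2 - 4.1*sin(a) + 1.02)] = (-1.4136*sin(a) + 0.6324*cos(2*a) - 1.7582)*cos(a)/(3.72*sin(a)^2 + 4.1*sin(a) - 1.02)^2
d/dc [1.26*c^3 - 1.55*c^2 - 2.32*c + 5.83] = 3.78*c^2 - 3.1*c - 2.32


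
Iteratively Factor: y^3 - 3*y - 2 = (y + 1)*(y^2 - y - 2) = (y + 1)^2*(y - 2)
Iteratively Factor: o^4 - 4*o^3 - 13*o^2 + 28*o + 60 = (o + 2)*(o^3 - 6*o^2 - o + 30) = (o + 2)^2*(o^2 - 8*o + 15) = (o - 5)*(o + 2)^2*(o - 3)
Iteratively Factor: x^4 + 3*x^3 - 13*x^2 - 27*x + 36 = (x - 3)*(x^3 + 6*x^2 + 5*x - 12) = (x - 3)*(x + 4)*(x^2 + 2*x - 3) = (x - 3)*(x - 1)*(x + 4)*(x + 3)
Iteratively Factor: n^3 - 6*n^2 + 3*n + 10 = (n - 2)*(n^2 - 4*n - 5) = (n - 5)*(n - 2)*(n + 1)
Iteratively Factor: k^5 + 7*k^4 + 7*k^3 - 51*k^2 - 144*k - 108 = (k - 3)*(k^4 + 10*k^3 + 37*k^2 + 60*k + 36) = (k - 3)*(k + 3)*(k^3 + 7*k^2 + 16*k + 12) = (k - 3)*(k + 3)^2*(k^2 + 4*k + 4) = (k - 3)*(k + 2)*(k + 3)^2*(k + 2)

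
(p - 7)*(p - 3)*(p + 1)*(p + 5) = p^4 - 4*p^3 - 34*p^2 + 76*p + 105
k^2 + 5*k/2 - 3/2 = (k - 1/2)*(k + 3)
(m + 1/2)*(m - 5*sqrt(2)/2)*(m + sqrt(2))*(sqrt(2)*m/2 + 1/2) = sqrt(2)*m^4/2 - m^3 + sqrt(2)*m^3/4 - 13*sqrt(2)*m^2/4 - m^2/2 - 5*m/2 - 13*sqrt(2)*m/8 - 5/4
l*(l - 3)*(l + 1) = l^3 - 2*l^2 - 3*l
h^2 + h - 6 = (h - 2)*(h + 3)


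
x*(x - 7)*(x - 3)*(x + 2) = x^4 - 8*x^3 + x^2 + 42*x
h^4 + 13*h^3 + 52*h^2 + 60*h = h*(h + 2)*(h + 5)*(h + 6)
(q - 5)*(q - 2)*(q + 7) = q^3 - 39*q + 70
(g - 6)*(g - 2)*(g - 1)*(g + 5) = g^4 - 4*g^3 - 25*g^2 + 88*g - 60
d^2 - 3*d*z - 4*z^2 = (d - 4*z)*(d + z)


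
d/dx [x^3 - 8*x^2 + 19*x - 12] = 3*x^2 - 16*x + 19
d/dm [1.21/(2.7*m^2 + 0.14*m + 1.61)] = (-6.534*m - 0.1694)/(2.7*m^2 + 0.14*m + 1.61)^2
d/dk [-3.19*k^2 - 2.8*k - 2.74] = -6.38*k - 2.8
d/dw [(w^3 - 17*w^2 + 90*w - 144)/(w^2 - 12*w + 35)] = (w^4 - 24*w^3 + 219*w^2 - 902*w + 1422)/(w^4 - 24*w^3 + 214*w^2 - 840*w + 1225)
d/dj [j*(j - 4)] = 2*j - 4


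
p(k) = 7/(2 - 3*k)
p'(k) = 21/(2 - 3*k)^2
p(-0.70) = 1.71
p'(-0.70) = 1.25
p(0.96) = -7.95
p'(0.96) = 27.12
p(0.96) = -7.95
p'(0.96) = 27.12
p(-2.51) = 0.73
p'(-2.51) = 0.23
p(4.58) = -0.60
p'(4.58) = 0.15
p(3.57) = -0.80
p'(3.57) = 0.28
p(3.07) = -0.97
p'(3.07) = 0.40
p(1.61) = -2.47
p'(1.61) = 2.62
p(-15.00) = 0.15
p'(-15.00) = 0.01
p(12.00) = -0.21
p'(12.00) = 0.02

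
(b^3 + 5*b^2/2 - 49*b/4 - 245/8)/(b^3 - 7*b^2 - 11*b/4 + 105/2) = (b + 7/2)/(b - 6)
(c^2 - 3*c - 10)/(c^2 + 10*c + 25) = (c^2 - 3*c - 10)/(c^2 + 10*c + 25)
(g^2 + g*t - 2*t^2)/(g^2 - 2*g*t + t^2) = (-g - 2*t)/(-g + t)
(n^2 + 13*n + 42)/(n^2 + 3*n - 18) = (n + 7)/(n - 3)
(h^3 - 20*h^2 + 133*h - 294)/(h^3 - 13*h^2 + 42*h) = (h - 7)/h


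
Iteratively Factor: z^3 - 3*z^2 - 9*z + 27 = (z - 3)*(z^2 - 9) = (z - 3)^2*(z + 3)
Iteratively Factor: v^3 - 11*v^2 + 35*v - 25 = (v - 1)*(v^2 - 10*v + 25) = (v - 5)*(v - 1)*(v - 5)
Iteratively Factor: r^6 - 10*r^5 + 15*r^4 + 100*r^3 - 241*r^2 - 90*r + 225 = (r + 3)*(r^5 - 13*r^4 + 54*r^3 - 62*r^2 - 55*r + 75) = (r - 5)*(r + 3)*(r^4 - 8*r^3 + 14*r^2 + 8*r - 15) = (r - 5)^2*(r + 3)*(r^3 - 3*r^2 - r + 3) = (r - 5)^2*(r + 1)*(r + 3)*(r^2 - 4*r + 3) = (r - 5)^2*(r - 3)*(r + 1)*(r + 3)*(r - 1)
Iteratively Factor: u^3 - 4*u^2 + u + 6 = (u + 1)*(u^2 - 5*u + 6) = (u - 3)*(u + 1)*(u - 2)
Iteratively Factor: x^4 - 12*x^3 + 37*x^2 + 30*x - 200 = (x - 4)*(x^3 - 8*x^2 + 5*x + 50) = (x - 5)*(x - 4)*(x^2 - 3*x - 10) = (x - 5)*(x - 4)*(x + 2)*(x - 5)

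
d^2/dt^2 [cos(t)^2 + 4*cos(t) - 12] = -4*cos(t) - 2*cos(2*t)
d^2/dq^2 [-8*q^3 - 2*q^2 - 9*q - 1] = -48*q - 4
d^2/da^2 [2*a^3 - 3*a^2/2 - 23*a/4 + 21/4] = 12*a - 3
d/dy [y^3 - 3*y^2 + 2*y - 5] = 3*y^2 - 6*y + 2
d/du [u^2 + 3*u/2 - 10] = 2*u + 3/2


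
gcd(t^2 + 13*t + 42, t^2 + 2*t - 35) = t + 7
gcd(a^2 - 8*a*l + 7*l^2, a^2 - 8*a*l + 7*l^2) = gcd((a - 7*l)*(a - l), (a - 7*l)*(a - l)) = a^2 - 8*a*l + 7*l^2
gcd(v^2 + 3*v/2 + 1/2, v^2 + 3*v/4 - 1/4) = v + 1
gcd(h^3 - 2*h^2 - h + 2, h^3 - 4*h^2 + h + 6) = h^2 - h - 2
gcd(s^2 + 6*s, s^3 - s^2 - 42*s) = s^2 + 6*s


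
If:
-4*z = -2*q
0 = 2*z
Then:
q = 0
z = 0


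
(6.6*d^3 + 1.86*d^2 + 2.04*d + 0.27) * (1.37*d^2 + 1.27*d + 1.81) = 9.042*d^5 + 10.9302*d^4 + 17.103*d^3 + 6.3273*d^2 + 4.0353*d + 0.4887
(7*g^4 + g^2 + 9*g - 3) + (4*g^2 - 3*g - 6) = 7*g^4 + 5*g^2 + 6*g - 9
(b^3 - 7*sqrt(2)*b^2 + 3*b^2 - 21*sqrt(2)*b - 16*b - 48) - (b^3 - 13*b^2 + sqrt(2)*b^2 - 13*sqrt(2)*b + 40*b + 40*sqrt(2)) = -8*sqrt(2)*b^2 + 16*b^2 - 56*b - 8*sqrt(2)*b - 40*sqrt(2) - 48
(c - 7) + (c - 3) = 2*c - 10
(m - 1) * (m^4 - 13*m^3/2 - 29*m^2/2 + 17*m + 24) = m^5 - 15*m^4/2 - 8*m^3 + 63*m^2/2 + 7*m - 24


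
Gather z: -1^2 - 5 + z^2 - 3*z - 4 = z^2 - 3*z - 10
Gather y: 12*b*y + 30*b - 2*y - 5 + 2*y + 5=12*b*y + 30*b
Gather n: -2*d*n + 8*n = n*(8 - 2*d)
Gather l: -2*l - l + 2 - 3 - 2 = -3*l - 3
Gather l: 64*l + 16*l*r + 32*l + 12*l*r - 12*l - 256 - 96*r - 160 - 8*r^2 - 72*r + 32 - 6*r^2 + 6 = l*(28*r + 84) - 14*r^2 - 168*r - 378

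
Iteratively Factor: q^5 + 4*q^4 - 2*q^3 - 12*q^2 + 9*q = (q - 1)*(q^4 + 5*q^3 + 3*q^2 - 9*q) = (q - 1)*(q + 3)*(q^3 + 2*q^2 - 3*q) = (q - 1)^2*(q + 3)*(q^2 + 3*q) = (q - 1)^2*(q + 3)^2*(q)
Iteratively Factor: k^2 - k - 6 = (k + 2)*(k - 3)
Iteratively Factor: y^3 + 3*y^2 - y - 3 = (y + 1)*(y^2 + 2*y - 3) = (y - 1)*(y + 1)*(y + 3)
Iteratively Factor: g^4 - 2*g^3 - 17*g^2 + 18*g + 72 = (g + 2)*(g^3 - 4*g^2 - 9*g + 36) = (g - 4)*(g + 2)*(g^2 - 9) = (g - 4)*(g + 2)*(g + 3)*(g - 3)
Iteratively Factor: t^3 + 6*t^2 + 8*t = (t + 4)*(t^2 + 2*t) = (t + 2)*(t + 4)*(t)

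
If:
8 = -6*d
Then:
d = -4/3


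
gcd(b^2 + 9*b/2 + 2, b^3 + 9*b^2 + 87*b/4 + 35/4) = b + 1/2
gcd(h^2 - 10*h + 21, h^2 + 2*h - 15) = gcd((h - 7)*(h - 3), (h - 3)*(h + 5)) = h - 3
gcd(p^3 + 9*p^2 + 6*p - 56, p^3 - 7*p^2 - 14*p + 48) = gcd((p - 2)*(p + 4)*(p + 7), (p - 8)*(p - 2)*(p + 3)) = p - 2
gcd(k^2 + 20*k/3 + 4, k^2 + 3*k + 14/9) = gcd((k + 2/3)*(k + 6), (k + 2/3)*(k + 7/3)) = k + 2/3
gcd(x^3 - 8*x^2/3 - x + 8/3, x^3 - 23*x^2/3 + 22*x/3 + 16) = x^2 - 5*x/3 - 8/3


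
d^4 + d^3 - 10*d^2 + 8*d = d*(d - 2)*(d - 1)*(d + 4)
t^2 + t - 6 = (t - 2)*(t + 3)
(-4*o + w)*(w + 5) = -4*o*w - 20*o + w^2 + 5*w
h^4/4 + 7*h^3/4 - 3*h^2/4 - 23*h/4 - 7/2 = (h/4 + 1/4)*(h - 2)*(h + 1)*(h + 7)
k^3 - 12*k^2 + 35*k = k*(k - 7)*(k - 5)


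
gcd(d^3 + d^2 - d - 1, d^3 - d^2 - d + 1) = d^2 - 1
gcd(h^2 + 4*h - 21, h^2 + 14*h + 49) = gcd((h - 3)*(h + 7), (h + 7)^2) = h + 7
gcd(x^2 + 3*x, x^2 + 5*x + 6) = x + 3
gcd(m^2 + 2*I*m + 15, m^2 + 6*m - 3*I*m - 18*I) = m - 3*I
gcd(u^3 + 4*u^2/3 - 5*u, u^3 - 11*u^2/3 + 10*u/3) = u^2 - 5*u/3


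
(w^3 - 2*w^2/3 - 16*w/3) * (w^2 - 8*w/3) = w^5 - 10*w^4/3 - 32*w^3/9 + 128*w^2/9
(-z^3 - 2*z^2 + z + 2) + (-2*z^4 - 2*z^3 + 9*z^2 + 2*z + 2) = -2*z^4 - 3*z^3 + 7*z^2 + 3*z + 4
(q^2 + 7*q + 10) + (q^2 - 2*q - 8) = 2*q^2 + 5*q + 2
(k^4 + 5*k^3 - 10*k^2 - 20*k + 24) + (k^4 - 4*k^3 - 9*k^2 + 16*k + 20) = 2*k^4 + k^3 - 19*k^2 - 4*k + 44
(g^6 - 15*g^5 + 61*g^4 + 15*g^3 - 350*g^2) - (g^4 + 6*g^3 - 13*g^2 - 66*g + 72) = g^6 - 15*g^5 + 60*g^4 + 9*g^3 - 337*g^2 + 66*g - 72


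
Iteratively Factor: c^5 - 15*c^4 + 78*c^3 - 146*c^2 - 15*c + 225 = (c - 3)*(c^4 - 12*c^3 + 42*c^2 - 20*c - 75) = (c - 5)*(c - 3)*(c^3 - 7*c^2 + 7*c + 15) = (c - 5)*(c - 3)^2*(c^2 - 4*c - 5) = (c - 5)*(c - 3)^2*(c + 1)*(c - 5)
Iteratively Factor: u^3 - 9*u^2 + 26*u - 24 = (u - 3)*(u^2 - 6*u + 8) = (u - 4)*(u - 3)*(u - 2)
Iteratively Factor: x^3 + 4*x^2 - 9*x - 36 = (x + 3)*(x^2 + x - 12) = (x - 3)*(x + 3)*(x + 4)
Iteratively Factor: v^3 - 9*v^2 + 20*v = (v - 4)*(v^2 - 5*v) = v*(v - 4)*(v - 5)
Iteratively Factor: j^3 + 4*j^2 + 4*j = (j + 2)*(j^2 + 2*j) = j*(j + 2)*(j + 2)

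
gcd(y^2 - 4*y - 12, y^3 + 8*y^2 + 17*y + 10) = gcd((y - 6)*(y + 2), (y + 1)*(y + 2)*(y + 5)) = y + 2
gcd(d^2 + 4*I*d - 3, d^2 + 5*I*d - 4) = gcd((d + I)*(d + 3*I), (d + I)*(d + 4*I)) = d + I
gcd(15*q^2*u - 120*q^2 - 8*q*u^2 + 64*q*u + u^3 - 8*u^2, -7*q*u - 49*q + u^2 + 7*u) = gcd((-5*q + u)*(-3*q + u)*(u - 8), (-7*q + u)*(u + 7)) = 1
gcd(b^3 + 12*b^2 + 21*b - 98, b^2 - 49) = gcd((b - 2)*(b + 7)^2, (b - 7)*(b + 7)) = b + 7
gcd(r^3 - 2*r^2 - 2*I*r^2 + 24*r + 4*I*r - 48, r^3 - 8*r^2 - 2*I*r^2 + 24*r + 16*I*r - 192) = r^2 - 2*I*r + 24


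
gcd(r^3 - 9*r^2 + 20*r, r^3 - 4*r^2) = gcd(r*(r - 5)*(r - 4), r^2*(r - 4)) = r^2 - 4*r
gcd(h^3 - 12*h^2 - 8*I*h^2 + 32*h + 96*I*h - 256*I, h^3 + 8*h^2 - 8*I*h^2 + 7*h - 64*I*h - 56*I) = h - 8*I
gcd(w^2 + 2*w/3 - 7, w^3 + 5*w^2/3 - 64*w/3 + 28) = w - 7/3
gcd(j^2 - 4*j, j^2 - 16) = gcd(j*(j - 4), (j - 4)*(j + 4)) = j - 4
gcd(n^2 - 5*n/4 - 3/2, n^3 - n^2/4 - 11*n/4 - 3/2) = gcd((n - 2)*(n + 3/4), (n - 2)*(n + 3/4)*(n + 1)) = n^2 - 5*n/4 - 3/2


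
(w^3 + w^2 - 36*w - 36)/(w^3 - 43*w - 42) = (w - 6)/(w - 7)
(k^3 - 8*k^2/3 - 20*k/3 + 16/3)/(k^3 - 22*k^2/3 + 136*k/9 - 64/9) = 3*(k + 2)/(3*k - 8)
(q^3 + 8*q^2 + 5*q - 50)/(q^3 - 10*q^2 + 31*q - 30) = (q^2 + 10*q + 25)/(q^2 - 8*q + 15)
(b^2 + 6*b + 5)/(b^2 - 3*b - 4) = (b + 5)/(b - 4)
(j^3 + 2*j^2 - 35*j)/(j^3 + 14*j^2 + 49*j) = (j - 5)/(j + 7)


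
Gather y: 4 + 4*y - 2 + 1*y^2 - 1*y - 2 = y^2 + 3*y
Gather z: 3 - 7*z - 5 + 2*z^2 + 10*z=2*z^2 + 3*z - 2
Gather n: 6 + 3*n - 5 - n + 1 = 2*n + 2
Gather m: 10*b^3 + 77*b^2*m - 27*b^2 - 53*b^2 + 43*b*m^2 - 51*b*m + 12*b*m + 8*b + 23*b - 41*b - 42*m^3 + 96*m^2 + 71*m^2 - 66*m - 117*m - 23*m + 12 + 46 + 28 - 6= 10*b^3 - 80*b^2 - 10*b - 42*m^3 + m^2*(43*b + 167) + m*(77*b^2 - 39*b - 206) + 80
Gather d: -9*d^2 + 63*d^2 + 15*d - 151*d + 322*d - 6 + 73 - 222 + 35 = 54*d^2 + 186*d - 120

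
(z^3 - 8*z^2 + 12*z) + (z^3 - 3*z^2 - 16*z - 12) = 2*z^3 - 11*z^2 - 4*z - 12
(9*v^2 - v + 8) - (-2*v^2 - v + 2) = 11*v^2 + 6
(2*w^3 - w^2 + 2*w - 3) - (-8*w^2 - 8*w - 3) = 2*w^3 + 7*w^2 + 10*w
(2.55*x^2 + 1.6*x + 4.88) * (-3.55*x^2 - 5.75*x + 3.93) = -9.0525*x^4 - 20.3425*x^3 - 16.5025*x^2 - 21.772*x + 19.1784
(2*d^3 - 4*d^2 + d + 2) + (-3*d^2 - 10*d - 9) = 2*d^3 - 7*d^2 - 9*d - 7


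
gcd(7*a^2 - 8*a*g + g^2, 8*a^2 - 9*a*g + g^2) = a - g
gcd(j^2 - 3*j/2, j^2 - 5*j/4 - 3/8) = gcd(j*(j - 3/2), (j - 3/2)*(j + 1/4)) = j - 3/2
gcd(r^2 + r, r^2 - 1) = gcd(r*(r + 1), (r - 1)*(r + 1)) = r + 1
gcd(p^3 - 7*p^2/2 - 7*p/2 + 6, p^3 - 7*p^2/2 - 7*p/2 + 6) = p^3 - 7*p^2/2 - 7*p/2 + 6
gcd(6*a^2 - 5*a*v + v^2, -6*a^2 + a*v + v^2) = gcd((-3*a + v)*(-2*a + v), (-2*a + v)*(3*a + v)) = -2*a + v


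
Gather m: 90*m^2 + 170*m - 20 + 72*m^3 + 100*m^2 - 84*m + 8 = 72*m^3 + 190*m^2 + 86*m - 12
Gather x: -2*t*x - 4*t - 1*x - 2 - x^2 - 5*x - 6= -4*t - x^2 + x*(-2*t - 6) - 8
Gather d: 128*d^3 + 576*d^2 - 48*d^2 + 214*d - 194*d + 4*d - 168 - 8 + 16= 128*d^3 + 528*d^2 + 24*d - 160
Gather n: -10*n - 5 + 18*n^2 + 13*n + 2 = 18*n^2 + 3*n - 3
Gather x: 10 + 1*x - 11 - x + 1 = 0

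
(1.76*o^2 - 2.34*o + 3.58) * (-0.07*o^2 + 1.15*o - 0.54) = -0.1232*o^4 + 2.1878*o^3 - 3.892*o^2 + 5.3806*o - 1.9332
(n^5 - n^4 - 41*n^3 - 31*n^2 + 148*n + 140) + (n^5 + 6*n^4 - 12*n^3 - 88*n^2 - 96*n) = 2*n^5 + 5*n^4 - 53*n^3 - 119*n^2 + 52*n + 140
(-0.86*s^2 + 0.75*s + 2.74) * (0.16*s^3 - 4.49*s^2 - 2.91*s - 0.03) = -0.1376*s^5 + 3.9814*s^4 - 0.4265*s^3 - 14.4593*s^2 - 7.9959*s - 0.0822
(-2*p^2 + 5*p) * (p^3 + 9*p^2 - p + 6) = -2*p^5 - 13*p^4 + 47*p^3 - 17*p^2 + 30*p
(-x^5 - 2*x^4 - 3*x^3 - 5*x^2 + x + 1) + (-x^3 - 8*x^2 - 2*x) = -x^5 - 2*x^4 - 4*x^3 - 13*x^2 - x + 1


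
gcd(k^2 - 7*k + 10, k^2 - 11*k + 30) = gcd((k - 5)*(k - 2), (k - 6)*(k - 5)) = k - 5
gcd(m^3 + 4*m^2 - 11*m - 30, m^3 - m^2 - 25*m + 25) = m + 5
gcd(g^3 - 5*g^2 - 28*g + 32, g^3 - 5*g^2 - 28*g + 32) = g^3 - 5*g^2 - 28*g + 32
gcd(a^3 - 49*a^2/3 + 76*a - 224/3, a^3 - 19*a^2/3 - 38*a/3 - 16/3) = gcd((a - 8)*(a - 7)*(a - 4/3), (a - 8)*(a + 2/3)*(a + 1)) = a - 8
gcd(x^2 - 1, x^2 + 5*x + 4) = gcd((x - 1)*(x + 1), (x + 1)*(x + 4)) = x + 1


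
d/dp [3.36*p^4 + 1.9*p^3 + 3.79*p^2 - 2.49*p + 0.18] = 13.44*p^3 + 5.7*p^2 + 7.58*p - 2.49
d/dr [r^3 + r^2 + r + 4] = 3*r^2 + 2*r + 1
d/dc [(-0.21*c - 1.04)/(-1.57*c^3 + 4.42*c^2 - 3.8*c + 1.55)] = (-0.6594*c^3 - 3.9702*c^2 + 9.1936*c - 4.2775)/(2.4649*c^6 - 13.8788*c^5 + 31.4684*c^4 - 38.459*c^3 + 28.142*c^2 - 11.78*c + 2.4025)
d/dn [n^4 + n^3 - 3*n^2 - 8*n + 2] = 4*n^3 + 3*n^2 - 6*n - 8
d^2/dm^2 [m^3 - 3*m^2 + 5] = 6*m - 6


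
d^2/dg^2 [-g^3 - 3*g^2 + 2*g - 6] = -6*g - 6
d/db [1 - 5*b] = -5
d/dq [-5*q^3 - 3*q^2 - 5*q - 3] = -15*q^2 - 6*q - 5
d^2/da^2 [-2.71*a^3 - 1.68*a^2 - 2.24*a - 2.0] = -16.26*a - 3.36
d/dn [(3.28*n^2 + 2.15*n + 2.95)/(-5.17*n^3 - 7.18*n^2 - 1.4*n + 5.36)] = (16.9576*n^4 + 22.231*n^3 + 56.5995*n^2 + 77.5236*n + 15.654)/(26.7289*n^6 + 74.2412*n^5 + 66.0284*n^4 - 35.3184*n^3 - 75.0096*n^2 - 15.008*n + 28.7296)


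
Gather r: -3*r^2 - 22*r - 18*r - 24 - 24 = -3*r^2 - 40*r - 48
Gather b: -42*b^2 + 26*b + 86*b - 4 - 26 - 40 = -42*b^2 + 112*b - 70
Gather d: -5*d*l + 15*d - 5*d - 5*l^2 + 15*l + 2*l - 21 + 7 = d*(10 - 5*l) - 5*l^2 + 17*l - 14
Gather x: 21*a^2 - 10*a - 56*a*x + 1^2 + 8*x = 21*a^2 - 10*a + x*(8 - 56*a) + 1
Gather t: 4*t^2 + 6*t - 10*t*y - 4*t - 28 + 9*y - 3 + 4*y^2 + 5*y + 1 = 4*t^2 + t*(2 - 10*y) + 4*y^2 + 14*y - 30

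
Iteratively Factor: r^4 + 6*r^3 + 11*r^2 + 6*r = (r)*(r^3 + 6*r^2 + 11*r + 6) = r*(r + 1)*(r^2 + 5*r + 6) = r*(r + 1)*(r + 2)*(r + 3)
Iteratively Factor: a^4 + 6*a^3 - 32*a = (a - 2)*(a^3 + 8*a^2 + 16*a) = (a - 2)*(a + 4)*(a^2 + 4*a) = a*(a - 2)*(a + 4)*(a + 4)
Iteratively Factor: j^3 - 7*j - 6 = (j + 1)*(j^2 - j - 6) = (j + 1)*(j + 2)*(j - 3)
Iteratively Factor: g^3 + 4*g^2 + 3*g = (g)*(g^2 + 4*g + 3) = g*(g + 1)*(g + 3)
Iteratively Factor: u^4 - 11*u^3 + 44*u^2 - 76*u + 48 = (u - 3)*(u^3 - 8*u^2 + 20*u - 16) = (u - 4)*(u - 3)*(u^2 - 4*u + 4) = (u - 4)*(u - 3)*(u - 2)*(u - 2)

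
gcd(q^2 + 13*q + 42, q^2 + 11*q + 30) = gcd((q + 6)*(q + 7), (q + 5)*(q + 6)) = q + 6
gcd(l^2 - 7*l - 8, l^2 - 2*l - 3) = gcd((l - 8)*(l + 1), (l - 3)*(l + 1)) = l + 1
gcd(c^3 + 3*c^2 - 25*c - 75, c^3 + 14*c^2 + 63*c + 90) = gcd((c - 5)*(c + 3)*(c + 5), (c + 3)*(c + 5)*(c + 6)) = c^2 + 8*c + 15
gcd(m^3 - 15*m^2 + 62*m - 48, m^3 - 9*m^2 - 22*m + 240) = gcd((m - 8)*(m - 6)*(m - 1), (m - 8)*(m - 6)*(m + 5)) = m^2 - 14*m + 48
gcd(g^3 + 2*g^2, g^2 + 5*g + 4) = 1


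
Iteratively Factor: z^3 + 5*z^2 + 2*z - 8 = (z - 1)*(z^2 + 6*z + 8) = (z - 1)*(z + 2)*(z + 4)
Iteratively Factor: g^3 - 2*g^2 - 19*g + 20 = (g + 4)*(g^2 - 6*g + 5) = (g - 1)*(g + 4)*(g - 5)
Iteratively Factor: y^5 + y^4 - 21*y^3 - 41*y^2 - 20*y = (y)*(y^4 + y^3 - 21*y^2 - 41*y - 20) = y*(y + 1)*(y^3 - 21*y - 20) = y*(y - 5)*(y + 1)*(y^2 + 5*y + 4) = y*(y - 5)*(y + 1)*(y + 4)*(y + 1)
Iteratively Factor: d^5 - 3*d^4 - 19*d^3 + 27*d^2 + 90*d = (d + 3)*(d^4 - 6*d^3 - d^2 + 30*d) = d*(d + 3)*(d^3 - 6*d^2 - d + 30) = d*(d - 5)*(d + 3)*(d^2 - d - 6) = d*(d - 5)*(d - 3)*(d + 3)*(d + 2)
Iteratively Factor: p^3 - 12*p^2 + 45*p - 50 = (p - 5)*(p^2 - 7*p + 10) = (p - 5)*(p - 2)*(p - 5)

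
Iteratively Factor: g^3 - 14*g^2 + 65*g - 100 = (g - 4)*(g^2 - 10*g + 25) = (g - 5)*(g - 4)*(g - 5)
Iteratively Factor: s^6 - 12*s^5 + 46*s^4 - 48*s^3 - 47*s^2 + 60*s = (s - 5)*(s^5 - 7*s^4 + 11*s^3 + 7*s^2 - 12*s) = (s - 5)*(s - 4)*(s^4 - 3*s^3 - s^2 + 3*s) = (s - 5)*(s - 4)*(s - 3)*(s^3 - s) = (s - 5)*(s - 4)*(s - 3)*(s - 1)*(s^2 + s) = s*(s - 5)*(s - 4)*(s - 3)*(s - 1)*(s + 1)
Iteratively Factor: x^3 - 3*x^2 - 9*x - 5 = (x - 5)*(x^2 + 2*x + 1) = (x - 5)*(x + 1)*(x + 1)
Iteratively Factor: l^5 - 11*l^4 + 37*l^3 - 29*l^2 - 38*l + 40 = (l - 2)*(l^4 - 9*l^3 + 19*l^2 + 9*l - 20) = (l - 2)*(l + 1)*(l^3 - 10*l^2 + 29*l - 20) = (l - 4)*(l - 2)*(l + 1)*(l^2 - 6*l + 5) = (l - 5)*(l - 4)*(l - 2)*(l + 1)*(l - 1)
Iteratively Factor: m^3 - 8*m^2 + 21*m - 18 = (m - 2)*(m^2 - 6*m + 9) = (m - 3)*(m - 2)*(m - 3)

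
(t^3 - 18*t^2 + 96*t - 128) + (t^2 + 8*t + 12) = t^3 - 17*t^2 + 104*t - 116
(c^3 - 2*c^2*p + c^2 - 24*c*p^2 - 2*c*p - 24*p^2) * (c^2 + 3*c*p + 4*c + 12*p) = c^5 + c^4*p + 5*c^4 - 30*c^3*p^2 + 5*c^3*p + 4*c^3 - 72*c^2*p^3 - 150*c^2*p^2 + 4*c^2*p - 360*c*p^3 - 120*c*p^2 - 288*p^3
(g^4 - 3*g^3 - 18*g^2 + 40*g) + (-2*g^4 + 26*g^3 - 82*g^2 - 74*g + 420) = -g^4 + 23*g^3 - 100*g^2 - 34*g + 420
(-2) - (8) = -10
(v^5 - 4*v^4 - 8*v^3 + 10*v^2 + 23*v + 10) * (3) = 3*v^5 - 12*v^4 - 24*v^3 + 30*v^2 + 69*v + 30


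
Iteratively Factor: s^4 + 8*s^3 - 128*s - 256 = (s + 4)*(s^3 + 4*s^2 - 16*s - 64) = (s + 4)^2*(s^2 - 16) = (s + 4)^3*(s - 4)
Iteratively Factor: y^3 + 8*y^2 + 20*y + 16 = (y + 2)*(y^2 + 6*y + 8) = (y + 2)*(y + 4)*(y + 2)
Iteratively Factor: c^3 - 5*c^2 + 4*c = (c)*(c^2 - 5*c + 4) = c*(c - 1)*(c - 4)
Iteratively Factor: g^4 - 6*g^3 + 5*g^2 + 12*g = (g - 3)*(g^3 - 3*g^2 - 4*g) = g*(g - 3)*(g^2 - 3*g - 4) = g*(g - 3)*(g + 1)*(g - 4)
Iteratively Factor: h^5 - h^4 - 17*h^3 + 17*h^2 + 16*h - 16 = (h + 4)*(h^4 - 5*h^3 + 3*h^2 + 5*h - 4) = (h - 4)*(h + 4)*(h^3 - h^2 - h + 1) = (h - 4)*(h - 1)*(h + 4)*(h^2 - 1) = (h - 4)*(h - 1)^2*(h + 4)*(h + 1)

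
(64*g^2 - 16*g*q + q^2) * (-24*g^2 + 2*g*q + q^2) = -1536*g^4 + 512*g^3*q + 8*g^2*q^2 - 14*g*q^3 + q^4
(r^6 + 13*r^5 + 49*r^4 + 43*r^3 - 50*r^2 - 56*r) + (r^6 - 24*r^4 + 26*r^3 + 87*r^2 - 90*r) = 2*r^6 + 13*r^5 + 25*r^4 + 69*r^3 + 37*r^2 - 146*r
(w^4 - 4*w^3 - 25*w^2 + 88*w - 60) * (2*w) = 2*w^5 - 8*w^4 - 50*w^3 + 176*w^2 - 120*w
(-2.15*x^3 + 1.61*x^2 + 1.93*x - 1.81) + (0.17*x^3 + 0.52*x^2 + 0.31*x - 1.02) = -1.98*x^3 + 2.13*x^2 + 2.24*x - 2.83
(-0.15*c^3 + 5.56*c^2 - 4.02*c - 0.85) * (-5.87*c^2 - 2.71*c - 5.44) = 0.8805*c^5 - 32.2307*c^4 + 9.3458*c^3 - 14.3627*c^2 + 24.1723*c + 4.624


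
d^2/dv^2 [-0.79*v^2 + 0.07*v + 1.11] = -1.58000000000000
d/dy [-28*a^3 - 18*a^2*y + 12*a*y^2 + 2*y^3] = -18*a^2 + 24*a*y + 6*y^2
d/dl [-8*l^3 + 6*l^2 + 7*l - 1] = -24*l^2 + 12*l + 7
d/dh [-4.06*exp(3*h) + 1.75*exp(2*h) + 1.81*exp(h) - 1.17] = (-12.18*exp(2*h) + 3.5*exp(h) + 1.81)*exp(h)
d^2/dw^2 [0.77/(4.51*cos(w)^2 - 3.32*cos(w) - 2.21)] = (62.647508*(1 - cos(w)^2)^2 - 34.588092*cos(w)^3 + 70.50967*cos(w)^2 + 63.52654*cos(w) - 94.971338)/(-4.51*cos(w)^2 + 3.32*cos(w) + 2.21)^3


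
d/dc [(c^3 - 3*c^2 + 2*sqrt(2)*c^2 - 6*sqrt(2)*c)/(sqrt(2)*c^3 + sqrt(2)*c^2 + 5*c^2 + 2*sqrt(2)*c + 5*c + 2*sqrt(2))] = (c^4 + 4*sqrt(2)*c^4 + 4*sqrt(2)*c^3 + 34*c^3 + 5*c^2 + 40*sqrt(2)*c^2 - 12*sqrt(2)*c + 16*c - 24)/(2*c^6 + 4*c^5 + 10*sqrt(2)*c^5 + 20*sqrt(2)*c^4 + 35*c^4 + 30*sqrt(2)*c^3 + 66*c^3 + 41*c^2 + 40*sqrt(2)*c^2 + 16*c + 20*sqrt(2)*c + 8)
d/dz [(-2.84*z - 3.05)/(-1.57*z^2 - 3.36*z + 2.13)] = (4.4588*z^2 + 9.5424*z - (2.84*z + 3.05)*(3.14*z + 3.36) - 6.0492)/(1.57*z^2 + 3.36*z - 2.13)^2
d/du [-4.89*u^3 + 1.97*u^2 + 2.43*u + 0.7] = -14.67*u^2 + 3.94*u + 2.43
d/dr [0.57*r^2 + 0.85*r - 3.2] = 1.14*r + 0.85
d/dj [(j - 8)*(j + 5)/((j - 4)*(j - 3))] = 4*(-j^2 + 26*j - 79)/(j^4 - 14*j^3 + 73*j^2 - 168*j + 144)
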